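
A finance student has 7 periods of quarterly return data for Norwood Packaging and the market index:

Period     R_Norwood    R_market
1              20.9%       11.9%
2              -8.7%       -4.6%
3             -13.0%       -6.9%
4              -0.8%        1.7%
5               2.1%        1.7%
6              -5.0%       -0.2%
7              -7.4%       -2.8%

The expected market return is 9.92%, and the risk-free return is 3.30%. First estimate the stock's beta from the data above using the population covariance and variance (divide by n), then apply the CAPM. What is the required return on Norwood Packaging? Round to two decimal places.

Mean R_i = (20.9 − 8.7 − 13.0 − 0.8 + 2.1 − 5.0 − 7.4) / 7 = -1.7000%
Mean R_m = (11.9 − 4.6 − 6.9 + 1.7 + 1.7 − 0.2 − 2.8) / 7 = 0.1143%
Σ(R_i − R̄_i)(R_m − R̄_m) = 403.7200  ⇒  Cov = 403.7200 / 7 = 57.6743
Σ(R_m − R̄_m)² = 223.9486  ⇒  Var(R_m) = 223.9486 / 7 = 31.9927
β = Cov / Var(R_m) = 57.6743 / 31.9927 = 1.8027
MRP = 9.92% − 3.30% = 6.62%
E(R) = R_f + β × MRP = 3.30% + 1.8027 × 6.62% = 15.23%

15.23%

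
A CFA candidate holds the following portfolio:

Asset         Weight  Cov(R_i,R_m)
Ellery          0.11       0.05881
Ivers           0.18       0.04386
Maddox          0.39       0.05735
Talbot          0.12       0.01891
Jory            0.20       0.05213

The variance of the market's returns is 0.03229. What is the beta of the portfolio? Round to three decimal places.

1.531

β_Ellery = 0.05881 / 0.03229 = 1.8213
β_Ivers = 0.04386 / 0.03229 = 1.3583
β_Maddox = 0.05735 / 0.03229 = 1.7761
β_Talbot = 0.01891 / 0.03229 = 0.5856
β_Jory = 0.05213 / 0.03229 = 1.6144
β_P = Σ w_i β_i = 0.11×1.8213 + 0.18×1.3583 + 0.39×1.7761 + 0.12×0.5856 + 0.20×1.6144 = 1.5307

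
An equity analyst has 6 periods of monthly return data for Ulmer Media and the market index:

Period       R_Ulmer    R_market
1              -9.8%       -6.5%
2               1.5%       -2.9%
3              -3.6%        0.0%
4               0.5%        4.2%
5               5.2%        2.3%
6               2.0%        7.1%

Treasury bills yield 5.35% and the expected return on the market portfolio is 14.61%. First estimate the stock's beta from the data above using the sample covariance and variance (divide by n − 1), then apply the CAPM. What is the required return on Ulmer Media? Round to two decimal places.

12.28%

Mean R_i = (-9.8 + 1.5 − 3.6 + 0.5 + 5.2 + 2.0) / 6 = -0.7000%
Mean R_m = (-6.5 − 2.9 + 0.0 + 4.2 + 2.3 + 7.1) / 6 = 0.7000%
Σ(R_i − R̄_i)(R_m − R̄_m) = 90.5500  ⇒  Cov = 90.5500 / 5 = 18.1100
Σ(R_m − R̄_m)² = 121.0600  ⇒  Var(R_m) = 121.0600 / 5 = 24.2120
β = Cov / Var(R_m) = 18.1100 / 24.2120 = 0.7480
MRP = 14.61% − 5.35% = 9.26%
E(R) = R_f + β × MRP = 5.35% + 0.7480 × 9.26% = 12.28%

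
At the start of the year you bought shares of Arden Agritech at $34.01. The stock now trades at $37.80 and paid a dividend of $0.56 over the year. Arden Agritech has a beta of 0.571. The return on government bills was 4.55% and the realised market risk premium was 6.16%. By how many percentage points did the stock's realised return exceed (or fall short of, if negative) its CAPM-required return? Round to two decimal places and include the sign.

+4.72%

Realised HPR = (P1 + D1 − P0) / P0 = (37.80 + 0.56 − 34.01) / 34.01 = 4.35 / 34.01 = 12.7904%
CAPM required = R_f + β·MRP = 4.55% + 0.571 × 6.16% = 8.06736%
α = realised − required = 12.7904% − 8.06736% = +4.72%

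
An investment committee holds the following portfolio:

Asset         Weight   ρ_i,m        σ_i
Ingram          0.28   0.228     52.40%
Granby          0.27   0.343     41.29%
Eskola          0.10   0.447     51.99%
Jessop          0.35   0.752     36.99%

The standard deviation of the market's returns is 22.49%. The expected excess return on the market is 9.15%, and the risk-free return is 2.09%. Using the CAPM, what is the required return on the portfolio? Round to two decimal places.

β_Ingram = 0.228 × 52.40% / 22.49% = 0.5312
β_Granby = 0.343 × 41.29% / 22.49% = 0.6297
β_Eskola = 0.447 × 51.99% / 22.49% = 1.0333
β_Jessop = 0.752 × 36.99% / 22.49% = 1.2368
β_P = Σ w_i β_i = 0.28×0.5312 + 0.27×0.6297 + 0.10×1.0333 + 0.35×1.2368 = 0.8550
E(R_P) = R_f + β_P × MRP = 2.09% + 0.8550 × 9.15% = 9.91%

9.91%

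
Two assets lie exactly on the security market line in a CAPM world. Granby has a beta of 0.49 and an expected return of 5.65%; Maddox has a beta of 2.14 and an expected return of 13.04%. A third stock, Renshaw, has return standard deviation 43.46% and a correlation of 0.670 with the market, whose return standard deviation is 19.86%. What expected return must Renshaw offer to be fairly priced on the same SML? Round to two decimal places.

10.02%

MRP = (13.04% − 5.65%) / (2.14 − 0.49) = 4.4788%
R_f = 5.65% − 0.49 × 4.4788% = 3.4554%
β_Renshaw = ρ·σ_i/σ_m = 0.670 × 43.46 / 19.86 = 1.4662
E(R_Renshaw) = R_f + β × MRP = 3.4554% + 1.4662 × 4.4788% = 10.02%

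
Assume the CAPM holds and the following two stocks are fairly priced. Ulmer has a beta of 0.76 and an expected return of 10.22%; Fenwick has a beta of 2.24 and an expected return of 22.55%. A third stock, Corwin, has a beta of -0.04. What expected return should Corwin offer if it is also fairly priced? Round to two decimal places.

3.56%

MRP (SML slope) = (22.55% − 10.22%) / (2.24 − 0.76) = 12.33% / 1.48 = 8.3311%
R_f (intercept) = 10.22% − 0.76 × 8.3311% = 3.8884%
E(R_Corwin) = R_f + β × MRP = 3.8884% + -0.04 × 8.3311% = 3.56%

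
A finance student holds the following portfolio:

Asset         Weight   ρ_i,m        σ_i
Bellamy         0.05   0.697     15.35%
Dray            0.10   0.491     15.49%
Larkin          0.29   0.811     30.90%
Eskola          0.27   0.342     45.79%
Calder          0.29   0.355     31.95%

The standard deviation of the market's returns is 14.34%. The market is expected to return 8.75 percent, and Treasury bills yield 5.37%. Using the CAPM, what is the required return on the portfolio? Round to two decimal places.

β_Bellamy = 0.697 × 15.35% / 14.34% = 0.7461
β_Dray = 0.491 × 15.49% / 14.34% = 0.5304
β_Larkin = 0.811 × 30.90% / 14.34% = 1.7476
β_Eskola = 0.342 × 45.79% / 14.34% = 1.0921
β_Calder = 0.355 × 31.95% / 14.34% = 0.7910
β_P = Σ w_i β_i = 0.05×0.7461 + 0.10×0.5304 + 0.29×1.7476 + 0.27×1.0921 + 0.29×0.7910 = 1.1214
MRP = 8.75% − 5.37% = 3.38%
E(R_P) = R_f + β_P × MRP = 5.37% + 1.1214 × 3.38% = 9.16%

9.16%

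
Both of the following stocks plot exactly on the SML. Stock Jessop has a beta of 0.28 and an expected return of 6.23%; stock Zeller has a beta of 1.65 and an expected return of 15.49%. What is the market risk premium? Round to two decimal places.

6.76%

Both satisfy E(R) = R_f + β·MRP, so the slope of the SML is
MRP = (15.49% − 6.23%) / (1.65 − 0.28) = 9.26% / 1.37 = 6.7591%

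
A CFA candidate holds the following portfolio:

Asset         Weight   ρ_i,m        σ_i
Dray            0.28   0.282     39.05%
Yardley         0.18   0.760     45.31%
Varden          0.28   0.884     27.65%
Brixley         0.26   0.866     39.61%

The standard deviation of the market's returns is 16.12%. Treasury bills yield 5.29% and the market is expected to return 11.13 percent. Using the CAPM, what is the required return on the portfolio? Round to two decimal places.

β_Dray = 0.282 × 39.05% / 16.12% = 0.6831
β_Yardley = 0.760 × 45.31% / 16.12% = 2.1362
β_Varden = 0.884 × 27.65% / 16.12% = 1.5163
β_Brixley = 0.866 × 39.61% / 16.12% = 2.1279
β_P = Σ w_i β_i = 0.28×0.6831 + 0.18×2.1362 + 0.28×1.5163 + 0.26×2.1279 = 1.5536
MRP = 11.13% − 5.29% = 5.84%
E(R_P) = R_f + β_P × MRP = 5.29% + 1.5536 × 5.84% = 14.36%

14.36%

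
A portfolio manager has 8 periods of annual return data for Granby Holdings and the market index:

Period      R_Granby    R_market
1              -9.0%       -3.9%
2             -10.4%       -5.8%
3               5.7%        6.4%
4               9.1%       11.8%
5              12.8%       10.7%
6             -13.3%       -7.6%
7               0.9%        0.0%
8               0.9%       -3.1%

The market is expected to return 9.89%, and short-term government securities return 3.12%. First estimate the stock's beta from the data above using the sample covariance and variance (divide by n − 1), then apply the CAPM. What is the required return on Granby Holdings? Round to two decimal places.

11.17%

Mean R_i = (-9.0 − 10.4 + 5.7 + 9.1 + 12.8 − 13.3 + 0.9 + 0.9) / 8 = -0.4125%
Mean R_m = (-3.9 − 5.8 + 6.4 + 11.8 + 10.7 − 7.6 + 0.0 − 3.1) / 8 = 1.0625%
Σ(R_i − R̄_i)(R_m − R̄_m) = 478.0363  ⇒  Cov = 478.0363 / 7 = 68.2909
Σ(R_m − R̄_m)² = 401.8788  ⇒  Var(R_m) = 401.8788 / 7 = 57.4113
β = Cov / Var(R_m) = 68.2909 / 57.4113 = 1.1895
MRP = 9.89% − 3.12% = 6.77%
E(R) = R_f + β × MRP = 3.12% + 1.1895 × 6.77% = 11.17%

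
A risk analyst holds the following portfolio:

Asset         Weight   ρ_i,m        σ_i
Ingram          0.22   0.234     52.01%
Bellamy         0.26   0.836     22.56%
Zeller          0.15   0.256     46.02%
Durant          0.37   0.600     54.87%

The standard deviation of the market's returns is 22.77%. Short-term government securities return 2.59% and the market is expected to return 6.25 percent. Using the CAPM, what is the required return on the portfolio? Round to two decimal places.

6.05%

β_Ingram = 0.234 × 52.01% / 22.77% = 0.5345
β_Bellamy = 0.836 × 22.56% / 22.77% = 0.8283
β_Zeller = 0.256 × 46.02% / 22.77% = 0.5174
β_Durant = 0.600 × 54.87% / 22.77% = 1.4458
β_P = Σ w_i β_i = 0.22×0.5345 + 0.26×0.8283 + 0.15×0.5174 + 0.37×1.4458 = 0.9455
MRP = 6.25% − 2.59% = 3.66%
E(R_P) = R_f + β_P × MRP = 2.59% + 0.9455 × 3.66% = 6.05%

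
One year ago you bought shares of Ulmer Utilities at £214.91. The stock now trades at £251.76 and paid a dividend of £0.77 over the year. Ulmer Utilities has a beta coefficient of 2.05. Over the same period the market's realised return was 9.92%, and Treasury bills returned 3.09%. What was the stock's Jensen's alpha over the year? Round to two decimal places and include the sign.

Realised HPR = (P1 + D1 − P0) / P0 = (251.76 + 0.77 − 214.91) / 214.91 = 37.62 / 214.91 = 17.5050%
MRP = 9.92% − 3.09% = 6.83%
CAPM required = R_f + β·MRP = 3.09% + 2.05 × 6.83% = 17.0915%
α = realised − required = 17.5050% − 17.0915% = +0.41%

+0.41%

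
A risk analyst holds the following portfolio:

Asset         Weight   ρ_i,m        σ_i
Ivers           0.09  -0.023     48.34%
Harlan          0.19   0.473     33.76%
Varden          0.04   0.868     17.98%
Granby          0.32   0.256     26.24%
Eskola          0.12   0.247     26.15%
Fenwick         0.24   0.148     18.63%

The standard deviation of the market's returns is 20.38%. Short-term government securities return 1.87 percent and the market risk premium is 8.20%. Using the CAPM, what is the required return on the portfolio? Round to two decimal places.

β_Ivers = -0.023 × 48.34% / 20.38% = -0.0546
β_Harlan = 0.473 × 33.76% / 20.38% = 0.7835
β_Varden = 0.868 × 17.98% / 20.38% = 0.7658
β_Granby = 0.256 × 26.24% / 20.38% = 0.3296
β_Eskola = 0.247 × 26.15% / 20.38% = 0.3169
β_Fenwick = 0.148 × 18.63% / 20.38% = 0.1353
β_P = Σ w_i β_i = 0.09×-0.0546 + 0.19×0.7835 + 0.04×0.7658 + 0.32×0.3296 + 0.12×0.3169 + 0.24×0.1353 = 0.3506
E(R_P) = R_f + β_P × MRP = 1.87% + 0.3506 × 8.20% = 4.74%

4.74%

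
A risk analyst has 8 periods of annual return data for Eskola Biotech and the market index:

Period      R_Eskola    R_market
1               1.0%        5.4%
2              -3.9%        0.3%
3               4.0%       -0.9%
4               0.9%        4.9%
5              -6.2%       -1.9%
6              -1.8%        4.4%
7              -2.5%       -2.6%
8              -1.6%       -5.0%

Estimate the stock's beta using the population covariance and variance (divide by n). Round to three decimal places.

0.275

Mean R_i = (1.0 − 3.9 + 4.0 + 0.9 − 6.2 − 1.8 − 2.5 − 1.6) / 8 = -1.2625%
Mean R_m = (5.4 + 0.3 − 0.9 + 4.9 − 1.9 + 4.4 − 2.6 − 5.0) / 8 = 0.5750%
Σ(R_i − R̄_i)(R_m − R̄_m) = 29.2075  ⇒  Cov = 29.2075 / 8 = 3.6509
Σ(R_m − R̄_m)² = 106.1550  ⇒  Var(R_m) = 106.1550 / 8 = 13.2694
β = Cov / Var(R_m) = 3.6509 / 13.2694 = 0.2751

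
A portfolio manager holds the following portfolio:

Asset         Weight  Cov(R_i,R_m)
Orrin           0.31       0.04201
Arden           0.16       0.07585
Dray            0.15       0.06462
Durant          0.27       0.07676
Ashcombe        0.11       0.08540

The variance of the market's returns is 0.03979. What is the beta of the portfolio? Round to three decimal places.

1.633

β_Orrin = 0.04201 / 0.03979 = 1.0558
β_Arden = 0.07585 / 0.03979 = 1.9063
β_Dray = 0.06462 / 0.03979 = 1.6240
β_Durant = 0.07676 / 0.03979 = 1.9291
β_Ashcombe = 0.08540 / 0.03979 = 2.1463
β_P = Σ w_i β_i = 0.31×1.0558 + 0.16×1.9063 + 0.15×1.6240 + 0.27×1.9291 + 0.11×2.1463 = 1.6329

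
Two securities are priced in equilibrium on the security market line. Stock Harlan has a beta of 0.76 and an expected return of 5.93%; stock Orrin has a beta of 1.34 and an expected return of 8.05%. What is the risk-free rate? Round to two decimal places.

3.15%

Both satisfy E(R) = R_f + β·MRP, so the slope of the SML is
MRP = (8.05% − 5.93%) / (1.34 − 0.76) = 2.12% / 0.58 = 3.6552%
R_f = E(R_Harlan) − β_Harlan·MRP = 5.93% − 0.76 × 3.6552% = 3.1520%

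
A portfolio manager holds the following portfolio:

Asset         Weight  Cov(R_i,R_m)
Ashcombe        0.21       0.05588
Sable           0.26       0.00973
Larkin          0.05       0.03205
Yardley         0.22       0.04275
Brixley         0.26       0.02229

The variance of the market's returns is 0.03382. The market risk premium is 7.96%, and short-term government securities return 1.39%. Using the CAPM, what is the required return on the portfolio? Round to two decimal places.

β_Ashcombe = 0.05588 / 0.03382 = 1.6523
β_Sable = 0.00973 / 0.03382 = 0.2877
β_Larkin = 0.03205 / 0.03382 = 0.9477
β_Yardley = 0.04275 / 0.03382 = 1.2640
β_Brixley = 0.02229 / 0.03382 = 0.6591
β_P = Σ w_i β_i = 0.21×1.6523 + 0.26×0.2877 + 0.05×0.9477 + 0.22×1.2640 + 0.26×0.6591 = 0.9186
E(R_P) = R_f + β_P × MRP = 1.39% + 0.9186 × 7.96% = 8.70%

8.70%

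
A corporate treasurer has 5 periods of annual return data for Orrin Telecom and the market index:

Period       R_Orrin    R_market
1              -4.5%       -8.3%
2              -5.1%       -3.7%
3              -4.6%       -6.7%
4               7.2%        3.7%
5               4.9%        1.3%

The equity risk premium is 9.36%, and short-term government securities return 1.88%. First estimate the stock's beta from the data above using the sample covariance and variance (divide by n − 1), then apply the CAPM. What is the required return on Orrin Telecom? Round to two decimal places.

12.04%

Mean R_i = (-4.5 − 5.1 − 4.6 + 7.2 + 4.9) / 5 = -0.4200%
Mean R_m = (-8.3 − 3.7 − 6.7 + 3.7 + 1.3) / 5 = -2.7400%
Σ(R_i − R̄_i)(R_m − R̄_m) = 114.2960  ⇒  Cov = 114.2960 / 4 = 28.5740
Σ(R_m − R̄_m)² = 105.3120  ⇒  Var(R_m) = 105.3120 / 4 = 26.3280
β = Cov / Var(R_m) = 28.5740 / 26.3280 = 1.0853
E(R) = R_f + β × MRP = 1.88% + 1.0853 × 9.36% = 12.04%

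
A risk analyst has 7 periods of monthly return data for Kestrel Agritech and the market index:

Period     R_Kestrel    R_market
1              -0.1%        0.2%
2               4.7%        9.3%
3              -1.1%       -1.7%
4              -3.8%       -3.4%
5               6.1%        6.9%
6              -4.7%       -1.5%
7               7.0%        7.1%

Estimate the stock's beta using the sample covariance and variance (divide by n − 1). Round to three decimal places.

Mean R_i = (-0.1 + 4.7 − 1.1 − 3.8 + 6.1 − 4.7 + 7.0) / 7 = 1.1571%
Mean R_m = (0.2 + 9.3 − 1.7 − 3.4 + 6.9 − 1.5 + 7.1) / 7 = 2.4143%
Σ(R_i − R̄_i)(R_m − R̄_m) = 137.7643  ⇒  Cov = 137.7643 / 6 = 22.9607
Σ(R_m − R̄_m)² = 160.4486  ⇒  Var(R_m) = 160.4486 / 6 = 26.7414
β = Cov / Var(R_m) = 22.9607 / 26.7414 = 0.8586

0.859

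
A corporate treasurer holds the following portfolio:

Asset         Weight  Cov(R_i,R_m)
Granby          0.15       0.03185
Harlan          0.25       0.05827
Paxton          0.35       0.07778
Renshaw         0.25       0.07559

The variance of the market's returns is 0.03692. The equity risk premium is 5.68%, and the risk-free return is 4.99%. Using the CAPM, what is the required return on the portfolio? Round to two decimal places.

β_Granby = 0.03185 / 0.03692 = 0.8627
β_Harlan = 0.05827 / 0.03692 = 1.5783
β_Paxton = 0.07778 / 0.03692 = 2.1067
β_Renshaw = 0.07559 / 0.03692 = 2.0474
β_P = Σ w_i β_i = 0.15×0.8627 + 0.25×1.5783 + 0.35×2.1067 + 0.25×2.0474 = 1.7732
E(R_P) = R_f + β_P × MRP = 4.99% + 1.7732 × 5.68% = 15.06%

15.06%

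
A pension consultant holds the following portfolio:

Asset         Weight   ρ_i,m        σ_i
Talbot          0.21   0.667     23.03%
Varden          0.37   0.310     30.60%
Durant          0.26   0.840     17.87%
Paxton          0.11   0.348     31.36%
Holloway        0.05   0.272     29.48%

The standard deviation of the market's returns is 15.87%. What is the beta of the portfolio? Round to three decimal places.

0.771

β_Talbot = 0.667 × 23.03% / 15.87% = 0.9679
β_Varden = 0.310 × 30.60% / 15.87% = 0.5977
β_Durant = 0.840 × 17.87% / 15.87% = 0.9459
β_Paxton = 0.348 × 31.36% / 15.87% = 0.6877
β_Holloway = 0.272 × 29.48% / 15.87% = 0.5053
β_P = Σ w_i β_i = 0.21×0.9679 + 0.37×0.5977 + 0.26×0.9459 + 0.11×0.6877 + 0.05×0.5053 = 0.7713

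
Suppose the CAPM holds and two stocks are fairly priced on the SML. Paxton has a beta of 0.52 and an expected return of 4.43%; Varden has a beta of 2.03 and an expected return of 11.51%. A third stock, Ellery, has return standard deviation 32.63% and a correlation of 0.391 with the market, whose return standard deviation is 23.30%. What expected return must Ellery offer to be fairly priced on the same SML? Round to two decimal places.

MRP = (11.51% − 4.43%) / (2.03 − 0.52) = 4.6887%
R_f = 4.43% − 0.52 × 4.6887% = 1.9919%
β_Ellery = ρ·σ_i/σ_m = 0.391 × 32.63 / 23.30 = 0.5476
E(R_Ellery) = R_f + β × MRP = 1.9919% + 0.5476 × 4.6887% = 4.56%

4.56%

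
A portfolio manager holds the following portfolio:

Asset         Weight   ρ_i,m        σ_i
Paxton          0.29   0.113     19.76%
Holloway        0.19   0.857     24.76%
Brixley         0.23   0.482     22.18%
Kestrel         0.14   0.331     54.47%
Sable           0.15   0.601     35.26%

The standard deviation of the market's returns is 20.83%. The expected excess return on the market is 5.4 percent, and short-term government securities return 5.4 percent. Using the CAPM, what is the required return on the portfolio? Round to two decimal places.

8.73%

β_Paxton = 0.113 × 19.76% / 20.83% = 0.1072
β_Holloway = 0.857 × 24.76% / 20.83% = 1.0187
β_Brixley = 0.482 × 22.18% / 20.83% = 0.5132
β_Kestrel = 0.331 × 54.47% / 20.83% = 0.8656
β_Sable = 0.601 × 35.26% / 20.83% = 1.0173
β_P = Σ w_i β_i = 0.29×0.1072 + 0.19×1.0187 + 0.23×0.5132 + 0.14×0.8656 + 0.15×1.0173 = 0.6165
E(R_P) = R_f + β_P × MRP = 5.4% + 0.6165 × 5.4% = 8.73%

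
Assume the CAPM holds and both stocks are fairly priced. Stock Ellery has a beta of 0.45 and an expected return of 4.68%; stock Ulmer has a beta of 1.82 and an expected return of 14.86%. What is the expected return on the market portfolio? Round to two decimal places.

Both satisfy E(R) = R_f + β·MRP, so the slope of the SML is
MRP = (14.86% − 4.68%) / (1.82 − 0.45) = 10.18% / 1.37 = 7.4307%
R_f = E(R_Ellery) − β_Ellery·MRP = 4.68% − 0.45 × 7.4307% = 1.3362%
E(R_m) = R_f + MRP = 1.3362% + 7.4307% = 8.77%

8.77%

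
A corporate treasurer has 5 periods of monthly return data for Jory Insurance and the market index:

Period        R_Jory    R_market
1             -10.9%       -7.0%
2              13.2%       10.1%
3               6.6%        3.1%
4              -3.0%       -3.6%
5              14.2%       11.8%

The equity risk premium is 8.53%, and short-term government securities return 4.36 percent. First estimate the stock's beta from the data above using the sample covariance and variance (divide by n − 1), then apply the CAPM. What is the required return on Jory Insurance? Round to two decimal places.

15.38%

Mean R_i = (-10.9 + 13.2 + 6.6 − 3.0 + 14.2) / 5 = 4.0200%
Mean R_m = (-7.0 + 10.1 + 3.1 − 3.6 + 11.8) / 5 = 2.8800%
Σ(R_i − R̄_i)(R_m − R̄_m) = 350.5520  ⇒  Cov = 350.5520 / 4 = 87.6380
Σ(R_m − R̄_m)² = 271.3480  ⇒  Var(R_m) = 271.3480 / 4 = 67.8370
β = Cov / Var(R_m) = 87.6380 / 67.8370 = 1.2919
E(R) = R_f + β × MRP = 4.36% + 1.2919 × 8.53% = 15.38%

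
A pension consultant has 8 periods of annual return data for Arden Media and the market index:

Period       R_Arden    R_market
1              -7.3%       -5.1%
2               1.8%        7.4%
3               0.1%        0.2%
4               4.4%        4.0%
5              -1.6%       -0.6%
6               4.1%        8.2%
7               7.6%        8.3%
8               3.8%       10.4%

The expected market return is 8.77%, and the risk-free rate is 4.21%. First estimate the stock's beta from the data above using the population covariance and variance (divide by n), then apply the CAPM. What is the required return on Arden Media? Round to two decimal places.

Mean R_i = (-7.3 + 1.8 + 0.1 + 4.4 − 1.6 + 4.1 + 7.6 + 3.8) / 8 = 1.6125%
Mean R_m = (-5.1 + 7.4 + 0.2 + 4.0 − 0.6 + 8.2 + 8.3 + 10.4) / 8 = 4.1000%
Σ(R_i − R̄_i)(R_m − R̄_m) = 152.4600  ⇒  Cov = 152.4600 / 8 = 19.0575
Σ(R_m − R̄_m)² = 206.9800  ⇒  Var(R_m) = 206.9800 / 8 = 25.8725
β = Cov / Var(R_m) = 19.0575 / 25.8725 = 0.7366
MRP = 8.77% − 4.21% = 4.56%
E(R) = R_f + β × MRP = 4.21% + 0.7366 × 4.56% = 7.57%

7.57%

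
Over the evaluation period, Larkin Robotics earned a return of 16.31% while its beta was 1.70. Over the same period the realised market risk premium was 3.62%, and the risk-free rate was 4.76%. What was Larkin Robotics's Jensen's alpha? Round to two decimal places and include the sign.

CAPM benchmark = R_f + β(R_m − R_f) = 4.76% + 1.70 × 3.62% = 10.9140%
α = actual − benchmark = 16.31% − 10.9140% = +5.40%

+5.40%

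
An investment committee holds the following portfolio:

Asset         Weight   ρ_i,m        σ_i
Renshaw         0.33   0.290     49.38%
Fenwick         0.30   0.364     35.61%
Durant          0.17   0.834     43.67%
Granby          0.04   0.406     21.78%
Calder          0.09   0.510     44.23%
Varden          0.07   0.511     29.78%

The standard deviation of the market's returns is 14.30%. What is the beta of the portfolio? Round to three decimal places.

1.277

β_Renshaw = 0.290 × 49.38% / 14.30% = 1.0014
β_Fenwick = 0.364 × 35.61% / 14.30% = 0.9064
β_Durant = 0.834 × 43.67% / 14.30% = 2.5469
β_Granby = 0.406 × 21.78% / 14.30% = 0.6184
β_Calder = 0.510 × 44.23% / 14.30% = 1.5774
β_Varden = 0.511 × 29.78% / 14.30% = 1.0642
β_P = Σ w_i β_i = 0.33×1.0014 + 0.30×0.9064 + 0.17×2.5469 + 0.04×0.6184 + 0.09×1.5774 + 0.07×1.0642 = 1.2766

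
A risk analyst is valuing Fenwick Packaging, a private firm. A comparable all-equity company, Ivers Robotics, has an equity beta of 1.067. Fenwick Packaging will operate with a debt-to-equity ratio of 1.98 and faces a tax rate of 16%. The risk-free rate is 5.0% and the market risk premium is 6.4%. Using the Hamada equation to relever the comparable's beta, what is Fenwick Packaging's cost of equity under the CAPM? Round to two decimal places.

23.19%

β_L = β_U × [1 + (1 − t)(D/E)] = 1.067 × [1 + (1 − 0.16) × 1.98]
    = 1.067 × [1 + 0.84 × 1.98] = 1.067 × 2.6632 = 2.8416
E(R) = R_f + β_L × MRP = 5.0% + 2.8416 × 6.4% = 23.19%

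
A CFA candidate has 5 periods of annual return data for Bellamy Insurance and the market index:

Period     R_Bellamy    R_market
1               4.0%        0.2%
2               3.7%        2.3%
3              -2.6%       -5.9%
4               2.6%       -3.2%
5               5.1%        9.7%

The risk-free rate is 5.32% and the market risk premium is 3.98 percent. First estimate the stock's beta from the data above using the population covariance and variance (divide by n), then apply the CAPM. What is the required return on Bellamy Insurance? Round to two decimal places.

6.94%

Mean R_i = (4.0 + 3.7 − 2.6 + 2.6 + 5.1) / 5 = 2.5600%
Mean R_m = (0.2 + 2.3 − 5.9 − 3.2 + 9.7) / 5 = 0.6200%
Σ(R_i − R̄_i)(R_m − R̄_m) = 57.8640  ⇒  Cov = 57.8640 / 5 = 11.5728
Σ(R_m − R̄_m)² = 142.5480  ⇒  Var(R_m) = 142.5480 / 5 = 28.5096
β = Cov / Var(R_m) = 11.5728 / 28.5096 = 0.4059
E(R) = R_f + β × MRP = 5.32% + 0.4059 × 3.98% = 6.94%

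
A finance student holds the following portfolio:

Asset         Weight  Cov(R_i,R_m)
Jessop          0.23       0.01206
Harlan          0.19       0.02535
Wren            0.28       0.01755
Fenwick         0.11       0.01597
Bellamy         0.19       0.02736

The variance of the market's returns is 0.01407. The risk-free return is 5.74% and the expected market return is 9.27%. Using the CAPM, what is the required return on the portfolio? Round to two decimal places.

10.62%

β_Jessop = 0.01206 / 0.01407 = 0.8571
β_Harlan = 0.02535 / 0.01407 = 1.8017
β_Wren = 0.01755 / 0.01407 = 1.2473
β_Fenwick = 0.01597 / 0.01407 = 1.1350
β_Bellamy = 0.02736 / 0.01407 = 1.9446
β_P = Σ w_i β_i = 0.23×0.8571 + 0.19×1.8017 + 0.28×1.2473 + 0.11×1.1350 + 0.19×1.9446 = 1.3830
MRP = 9.27% − 5.74% = 3.53%
E(R_P) = R_f + β_P × MRP = 5.74% + 1.3830 × 3.53% = 10.62%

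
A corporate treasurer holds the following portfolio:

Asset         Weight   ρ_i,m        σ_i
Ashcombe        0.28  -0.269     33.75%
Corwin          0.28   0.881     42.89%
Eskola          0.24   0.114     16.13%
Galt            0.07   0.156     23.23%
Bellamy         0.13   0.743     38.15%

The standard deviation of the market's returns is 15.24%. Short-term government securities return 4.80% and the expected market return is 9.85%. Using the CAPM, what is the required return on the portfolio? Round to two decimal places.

β_Ashcombe = -0.269 × 33.75% / 15.24% = -0.5957
β_Corwin = 0.881 × 42.89% / 15.24% = 2.4794
β_Eskola = 0.114 × 16.13% / 15.24% = 0.1207
β_Galt = 0.156 × 23.23% / 15.24% = 0.2378
β_Bellamy = 0.743 × 38.15% / 15.24% = 1.8599
β_P = Σ w_i β_i = 0.28×-0.5957 + 0.28×2.4794 + 0.24×0.1207 + 0.07×0.2378 + 0.13×1.8599 = 0.8148
MRP = 9.85% − 4.80% = 5.05%
E(R_P) = R_f + β_P × MRP = 4.80% + 0.8148 × 5.05% = 8.91%

8.91%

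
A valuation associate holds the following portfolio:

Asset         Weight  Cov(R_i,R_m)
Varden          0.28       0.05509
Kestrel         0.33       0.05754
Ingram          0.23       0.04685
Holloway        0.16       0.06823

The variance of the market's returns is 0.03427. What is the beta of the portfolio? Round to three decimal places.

β_Varden = 0.05509 / 0.03427 = 1.6075
β_Kestrel = 0.05754 / 0.03427 = 1.6790
β_Ingram = 0.04685 / 0.03427 = 1.3671
β_Holloway = 0.06823 / 0.03427 = 1.9910
β_P = Σ w_i β_i = 0.28×1.6075 + 0.33×1.6790 + 0.23×1.3671 + 0.16×1.9910 = 1.6372

1.637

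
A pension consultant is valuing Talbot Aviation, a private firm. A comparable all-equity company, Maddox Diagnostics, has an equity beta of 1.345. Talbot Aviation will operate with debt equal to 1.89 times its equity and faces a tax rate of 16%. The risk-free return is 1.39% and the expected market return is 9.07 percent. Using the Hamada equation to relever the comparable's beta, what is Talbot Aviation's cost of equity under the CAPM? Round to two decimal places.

28.12%

β_L = β_U × [1 + (1 − t)(D/E)] = 1.345 × [1 + (1 − 0.16) × 1.89]
    = 1.345 × [1 + 0.84 × 1.89] = 1.345 × 2.5876 = 3.4803
MRP = 9.07% − 1.39% = 7.68%
E(R) = R_f + β_L × MRP = 1.39% + 3.4803 × 7.68% = 28.12%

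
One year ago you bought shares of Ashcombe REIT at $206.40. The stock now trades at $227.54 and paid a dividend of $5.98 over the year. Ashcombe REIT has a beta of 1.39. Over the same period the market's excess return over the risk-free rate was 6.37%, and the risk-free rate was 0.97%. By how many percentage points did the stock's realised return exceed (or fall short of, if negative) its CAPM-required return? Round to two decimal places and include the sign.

Realised HPR = (P1 + D1 − P0) / P0 = (227.54 + 5.98 − 206.40) / 206.40 = 27.12 / 206.40 = 13.1395%
CAPM required = R_f + β·MRP = 0.97% + 1.39 × 6.37% = 9.8243%
α = realised − required = 13.1395% − 9.8243% = +3.32%

+3.32%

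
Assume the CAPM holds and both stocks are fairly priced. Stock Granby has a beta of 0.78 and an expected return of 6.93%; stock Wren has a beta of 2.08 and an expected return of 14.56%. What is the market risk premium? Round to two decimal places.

Both satisfy E(R) = R_f + β·MRP, so the slope of the SML is
MRP = (14.56% − 6.93%) / (2.08 − 0.78) = 7.63% / 1.30 = 5.8692%

5.87%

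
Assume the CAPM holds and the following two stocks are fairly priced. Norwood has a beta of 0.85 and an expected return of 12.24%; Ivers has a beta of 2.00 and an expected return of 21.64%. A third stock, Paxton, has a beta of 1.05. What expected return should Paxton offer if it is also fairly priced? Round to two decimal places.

MRP (SML slope) = (21.64% − 12.24%) / (2.00 − 0.85) = 9.40% / 1.15 = 8.1739%
R_f (intercept) = 12.24% − 0.85 × 8.1739% = 5.2922%
E(R_Paxton) = R_f + β × MRP = 5.2922% + 1.05 × 8.1739% = 13.87%

13.87%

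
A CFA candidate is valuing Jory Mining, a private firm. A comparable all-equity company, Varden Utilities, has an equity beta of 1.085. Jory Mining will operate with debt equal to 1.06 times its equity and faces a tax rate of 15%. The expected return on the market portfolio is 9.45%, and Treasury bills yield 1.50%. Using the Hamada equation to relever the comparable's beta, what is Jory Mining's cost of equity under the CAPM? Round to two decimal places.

17.90%

β_L = β_U × [1 + (1 − t)(D/E)] = 1.085 × [1 + (1 − 0.15) × 1.06]
    = 1.085 × [1 + 0.85 × 1.06] = 1.085 × 1.9010 = 2.0626
MRP = 9.45% − 1.50% = 7.95%
E(R) = R_f + β_L × MRP = 1.50% + 2.0626 × 7.95% = 17.90%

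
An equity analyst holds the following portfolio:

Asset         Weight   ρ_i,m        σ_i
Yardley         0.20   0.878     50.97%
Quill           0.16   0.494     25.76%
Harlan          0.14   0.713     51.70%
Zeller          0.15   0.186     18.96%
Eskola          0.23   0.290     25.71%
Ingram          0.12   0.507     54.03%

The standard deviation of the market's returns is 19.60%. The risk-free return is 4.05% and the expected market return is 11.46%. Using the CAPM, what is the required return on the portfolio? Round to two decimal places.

β_Yardley = 0.878 × 50.97% / 19.60% = 2.2832
β_Quill = 0.494 × 25.76% / 19.60% = 0.6493
β_Harlan = 0.713 × 51.70% / 19.60% = 1.8807
β_Zeller = 0.186 × 18.96% / 19.60% = 0.1799
β_Eskola = 0.290 × 25.71% / 19.60% = 0.3804
β_Ingram = 0.507 × 54.03% / 19.60% = 1.3976
β_P = Σ w_i β_i = 0.20×2.2832 + 0.16×0.6493 + 0.14×1.8807 + 0.15×0.1799 + 0.23×0.3804 + 0.12×1.3976 = 1.1060
MRP = 11.46% − 4.05% = 7.41%
E(R_P) = R_f + β_P × MRP = 4.05% + 1.1060 × 7.41% = 12.25%

12.25%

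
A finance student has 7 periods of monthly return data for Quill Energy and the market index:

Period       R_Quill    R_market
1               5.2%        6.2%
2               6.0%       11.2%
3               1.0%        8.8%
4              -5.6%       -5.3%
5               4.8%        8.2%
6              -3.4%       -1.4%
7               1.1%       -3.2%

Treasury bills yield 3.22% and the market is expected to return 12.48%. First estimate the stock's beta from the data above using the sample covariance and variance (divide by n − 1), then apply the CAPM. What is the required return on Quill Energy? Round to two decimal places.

Mean R_i = (5.2 + 6.0 + 1.0 − 5.6 + 4.8 − 3.4 + 1.1) / 7 = 1.3000%
Mean R_m = (6.2 + 11.2 + 8.8 − 5.3 + 8.2 − 1.4 − 3.2) / 7 = 3.5000%
Σ(R_i − R̄_i)(R_m − R̄_m) = 146.6700  ⇒  Cov = 146.6700 / 6 = 24.4450
Σ(R_m − R̄_m)² = 263.1000  ⇒  Var(R_m) = 263.1000 / 6 = 43.8500
β = Cov / Var(R_m) = 24.4450 / 43.8500 = 0.5575
MRP = 12.48% − 3.22% = 9.26%
E(R) = R_f + β × MRP = 3.22% + 0.5575 × 9.26% = 8.38%

8.38%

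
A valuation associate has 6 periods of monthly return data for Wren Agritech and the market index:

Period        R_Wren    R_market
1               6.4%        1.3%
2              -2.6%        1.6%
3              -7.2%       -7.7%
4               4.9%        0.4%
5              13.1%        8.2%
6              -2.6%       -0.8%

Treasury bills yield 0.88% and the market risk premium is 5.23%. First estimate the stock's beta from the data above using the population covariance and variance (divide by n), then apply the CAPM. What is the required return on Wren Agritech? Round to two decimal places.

Mean R_i = (6.4 − 2.6 − 7.2 + 4.9 + 13.1 − 2.6) / 6 = 2.0000%
Mean R_m = (1.3 + 1.6 − 7.7 + 0.4 + 8.2 − 0.8) / 6 = 0.5000%
Σ(R_i − R̄_i)(R_m − R̄_m) = 165.0600  ⇒  Cov = 165.0600 / 6 = 27.5100
Σ(R_m − R̄_m)² = 130.0800  ⇒  Var(R_m) = 130.0800 / 6 = 21.6800
β = Cov / Var(R_m) = 27.5100 / 21.6800 = 1.2689
E(R) = R_f + β × MRP = 0.88% + 1.2689 × 5.23% = 7.52%

7.52%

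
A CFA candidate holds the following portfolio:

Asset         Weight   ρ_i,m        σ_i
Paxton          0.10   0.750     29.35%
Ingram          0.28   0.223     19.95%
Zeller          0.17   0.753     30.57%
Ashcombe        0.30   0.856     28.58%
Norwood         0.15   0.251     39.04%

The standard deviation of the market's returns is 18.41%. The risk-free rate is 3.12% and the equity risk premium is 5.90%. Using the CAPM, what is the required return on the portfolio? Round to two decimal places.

8.30%

β_Paxton = 0.750 × 29.35% / 18.41% = 1.1957
β_Ingram = 0.223 × 19.95% / 18.41% = 0.2417
β_Zeller = 0.753 × 30.57% / 18.41% = 1.2504
β_Ashcombe = 0.856 × 28.58% / 18.41% = 1.3289
β_Norwood = 0.251 × 39.04% / 18.41% = 0.5323
β_P = Σ w_i β_i = 0.10×1.1957 + 0.28×0.2417 + 0.17×1.2504 + 0.30×1.3289 + 0.15×0.5323 = 0.8783
E(R_P) = R_f + β_P × MRP = 3.12% + 0.8783 × 5.90% = 8.30%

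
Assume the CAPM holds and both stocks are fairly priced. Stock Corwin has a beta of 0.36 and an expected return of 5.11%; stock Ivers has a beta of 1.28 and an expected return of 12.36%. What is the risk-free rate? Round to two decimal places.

Both satisfy E(R) = R_f + β·MRP, so the slope of the SML is
MRP = (12.36% − 5.11%) / (1.28 − 0.36) = 7.25% / 0.92 = 7.8804%
R_f = E(R_Corwin) − β_Corwin·MRP = 5.11% − 0.36 × 7.8804% = 2.2731%

2.27%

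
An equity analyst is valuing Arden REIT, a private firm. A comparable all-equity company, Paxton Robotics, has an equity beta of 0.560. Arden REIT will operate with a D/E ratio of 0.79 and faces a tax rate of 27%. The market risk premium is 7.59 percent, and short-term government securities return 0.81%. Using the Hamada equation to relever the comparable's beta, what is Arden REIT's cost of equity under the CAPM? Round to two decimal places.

β_L = β_U × [1 + (1 − t)(D/E)] = 0.560 × [1 + (1 − 0.27) × 0.79]
    = 0.560 × [1 + 0.73 × 0.79] = 0.560 × 1.5767 = 0.8830
E(R) = R_f + β_L × MRP = 0.81% + 0.8830 × 7.59% = 7.51%

7.51%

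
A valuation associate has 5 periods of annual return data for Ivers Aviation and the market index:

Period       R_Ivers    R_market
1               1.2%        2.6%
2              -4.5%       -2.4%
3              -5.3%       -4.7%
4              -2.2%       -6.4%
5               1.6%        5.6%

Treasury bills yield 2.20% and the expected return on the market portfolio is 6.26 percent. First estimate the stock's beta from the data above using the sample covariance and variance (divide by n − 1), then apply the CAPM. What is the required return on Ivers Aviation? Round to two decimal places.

4.29%

Mean R_i = (1.2 − 4.5 − 5.3 − 2.2 + 1.6) / 5 = -1.8400%
Mean R_m = (2.6 − 2.4 − 4.7 − 6.4 + 5.6) / 5 = -1.0600%
Σ(R_i − R̄_i)(R_m − R̄_m) = 52.1180  ⇒  Cov = 52.1180 / 4 = 13.0295
Σ(R_m − R̄_m)² = 101.3120  ⇒  Var(R_m) = 101.3120 / 4 = 25.3280
β = Cov / Var(R_m) = 13.0295 / 25.3280 = 0.5144
MRP = 6.26% − 2.20% = 4.06%
E(R) = R_f + β × MRP = 2.20% + 0.5144 × 4.06% = 4.29%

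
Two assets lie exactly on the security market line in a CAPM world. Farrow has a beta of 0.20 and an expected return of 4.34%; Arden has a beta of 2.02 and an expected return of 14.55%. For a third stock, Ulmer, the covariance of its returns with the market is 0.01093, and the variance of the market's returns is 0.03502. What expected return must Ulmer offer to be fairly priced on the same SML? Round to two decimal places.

MRP = (14.55% − 4.34%) / (2.02 − 0.20) = 5.6099%
R_f = 4.34% − 0.20 × 5.6099% = 3.2180%
β_Ulmer = Cov / Var(R_m) = 0.01093 / 0.03502 = 0.3121
E(R_Ulmer) = R_f + β × MRP = 3.2180% + 0.3121 × 5.6099% = 4.97%

4.97%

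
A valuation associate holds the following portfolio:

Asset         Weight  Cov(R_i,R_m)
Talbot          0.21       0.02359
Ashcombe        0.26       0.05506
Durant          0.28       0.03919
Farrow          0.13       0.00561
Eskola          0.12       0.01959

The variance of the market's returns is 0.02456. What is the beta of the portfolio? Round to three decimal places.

1.357

β_Talbot = 0.02359 / 0.02456 = 0.9605
β_Ashcombe = 0.05506 / 0.02456 = 2.2419
β_Durant = 0.03919 / 0.02456 = 1.5957
β_Farrow = 0.00561 / 0.02456 = 0.2284
β_Eskola = 0.01959 / 0.02456 = 0.7976
β_P = Σ w_i β_i = 0.21×0.9605 + 0.26×2.2419 + 0.28×1.5957 + 0.13×0.2284 + 0.12×0.7976 = 1.3568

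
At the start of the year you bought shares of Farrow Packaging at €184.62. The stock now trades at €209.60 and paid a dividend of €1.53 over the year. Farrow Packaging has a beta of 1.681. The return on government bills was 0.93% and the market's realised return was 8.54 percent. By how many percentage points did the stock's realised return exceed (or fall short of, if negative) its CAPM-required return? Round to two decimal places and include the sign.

+0.64%

Realised HPR = (P1 + D1 − P0) / P0 = (209.60 + 1.53 − 184.62) / 184.62 = 26.51 / 184.62 = 14.3592%
MRP = 8.54% − 0.93% = 7.61%
CAPM required = R_f + β·MRP = 0.93% + 1.681 × 7.61% = 13.72241%
α = realised − required = 14.3592% − 13.72241% = +0.64%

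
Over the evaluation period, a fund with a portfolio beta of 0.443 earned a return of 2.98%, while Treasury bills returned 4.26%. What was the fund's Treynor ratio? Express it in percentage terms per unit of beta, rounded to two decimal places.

-2.89%

Treynor = (R_P − R_f) / β_P = (2.98% − 4.26%) / 0.4430 = -1.28% / 0.4430 = -2.89%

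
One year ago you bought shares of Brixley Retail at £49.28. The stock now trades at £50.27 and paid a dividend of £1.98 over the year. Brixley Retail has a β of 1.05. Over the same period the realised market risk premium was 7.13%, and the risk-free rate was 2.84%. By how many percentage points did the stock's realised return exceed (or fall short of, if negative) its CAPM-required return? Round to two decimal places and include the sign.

-4.30%

Realised HPR = (P1 + D1 − P0) / P0 = (50.27 + 1.98 − 49.28) / 49.28 = 2.97 / 49.28 = 6.0268%
CAPM required = R_f + β·MRP = 2.84% + 1.05 × 7.13% = 10.3265%
α = realised − required = 6.0268% − 10.3265% = -4.30%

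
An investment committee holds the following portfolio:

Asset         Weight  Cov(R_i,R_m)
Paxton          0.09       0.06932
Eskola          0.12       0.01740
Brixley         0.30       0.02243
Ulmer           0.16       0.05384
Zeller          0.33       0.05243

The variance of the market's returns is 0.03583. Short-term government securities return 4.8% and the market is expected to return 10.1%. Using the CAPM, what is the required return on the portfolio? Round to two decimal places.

10.86%

β_Paxton = 0.06932 / 0.03583 = 1.9347
β_Eskola = 0.01740 / 0.03583 = 0.4856
β_Brixley = 0.02243 / 0.03583 = 0.6260
β_Ulmer = 0.05384 / 0.03583 = 1.5027
β_Zeller = 0.05243 / 0.03583 = 1.4633
β_P = Σ w_i β_i = 0.09×1.9347 + 0.12×0.4856 + 0.30×0.6260 + 0.16×1.5027 + 0.33×1.4633 = 1.1435
MRP = 10.1% − 4.8% = 5.30%
E(R_P) = R_f + β_P × MRP = 4.8% + 1.1435 × 5.3% = 10.86%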